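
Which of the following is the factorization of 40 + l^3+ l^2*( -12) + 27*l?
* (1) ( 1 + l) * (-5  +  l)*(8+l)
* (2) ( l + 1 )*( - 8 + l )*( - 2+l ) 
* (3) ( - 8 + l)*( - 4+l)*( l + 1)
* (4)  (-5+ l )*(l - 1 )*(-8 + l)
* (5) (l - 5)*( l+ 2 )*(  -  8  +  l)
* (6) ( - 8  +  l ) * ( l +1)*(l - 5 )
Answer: 6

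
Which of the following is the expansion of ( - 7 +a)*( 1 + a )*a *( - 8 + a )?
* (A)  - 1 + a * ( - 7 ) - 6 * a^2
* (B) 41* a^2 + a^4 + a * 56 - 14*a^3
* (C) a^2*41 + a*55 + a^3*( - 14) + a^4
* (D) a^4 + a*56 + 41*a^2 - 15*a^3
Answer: B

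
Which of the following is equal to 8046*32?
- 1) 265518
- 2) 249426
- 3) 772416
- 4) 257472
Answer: 4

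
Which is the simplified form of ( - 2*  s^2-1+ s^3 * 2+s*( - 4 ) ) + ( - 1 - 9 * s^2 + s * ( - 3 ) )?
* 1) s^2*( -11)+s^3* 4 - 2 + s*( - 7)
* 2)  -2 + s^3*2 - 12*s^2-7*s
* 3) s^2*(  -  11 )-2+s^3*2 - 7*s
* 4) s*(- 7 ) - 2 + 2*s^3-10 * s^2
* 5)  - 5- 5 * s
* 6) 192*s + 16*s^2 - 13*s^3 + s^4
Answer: 3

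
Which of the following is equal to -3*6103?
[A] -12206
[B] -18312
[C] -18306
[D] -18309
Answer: D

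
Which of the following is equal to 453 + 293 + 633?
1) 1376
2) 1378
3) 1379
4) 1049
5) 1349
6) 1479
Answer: 3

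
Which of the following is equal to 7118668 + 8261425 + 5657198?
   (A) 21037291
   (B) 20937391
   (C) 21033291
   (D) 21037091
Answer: A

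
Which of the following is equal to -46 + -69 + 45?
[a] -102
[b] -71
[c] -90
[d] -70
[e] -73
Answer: d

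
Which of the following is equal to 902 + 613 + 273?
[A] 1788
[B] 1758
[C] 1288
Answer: A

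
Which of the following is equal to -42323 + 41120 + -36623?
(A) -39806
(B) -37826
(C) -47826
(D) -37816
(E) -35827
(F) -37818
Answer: B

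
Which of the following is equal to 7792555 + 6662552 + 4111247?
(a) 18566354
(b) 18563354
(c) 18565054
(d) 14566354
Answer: a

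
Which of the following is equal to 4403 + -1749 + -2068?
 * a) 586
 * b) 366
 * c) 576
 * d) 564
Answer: a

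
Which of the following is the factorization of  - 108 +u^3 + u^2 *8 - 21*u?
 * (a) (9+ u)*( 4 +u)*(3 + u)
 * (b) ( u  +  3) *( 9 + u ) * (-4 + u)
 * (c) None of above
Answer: b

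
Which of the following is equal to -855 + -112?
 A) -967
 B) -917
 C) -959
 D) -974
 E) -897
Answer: A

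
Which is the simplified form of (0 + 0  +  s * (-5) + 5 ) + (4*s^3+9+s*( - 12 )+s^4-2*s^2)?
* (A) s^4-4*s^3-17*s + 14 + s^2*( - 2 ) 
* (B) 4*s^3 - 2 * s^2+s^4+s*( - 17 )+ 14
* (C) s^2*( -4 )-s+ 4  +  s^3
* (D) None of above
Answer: B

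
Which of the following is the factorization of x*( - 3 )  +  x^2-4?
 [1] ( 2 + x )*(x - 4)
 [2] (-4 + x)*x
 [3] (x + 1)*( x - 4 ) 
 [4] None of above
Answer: 3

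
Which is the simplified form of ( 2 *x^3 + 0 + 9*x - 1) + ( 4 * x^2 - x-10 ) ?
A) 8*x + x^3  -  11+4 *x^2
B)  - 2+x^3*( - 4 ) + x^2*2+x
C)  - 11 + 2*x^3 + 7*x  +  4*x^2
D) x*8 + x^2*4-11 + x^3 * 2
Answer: D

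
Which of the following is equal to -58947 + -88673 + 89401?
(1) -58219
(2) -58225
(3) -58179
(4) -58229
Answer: 1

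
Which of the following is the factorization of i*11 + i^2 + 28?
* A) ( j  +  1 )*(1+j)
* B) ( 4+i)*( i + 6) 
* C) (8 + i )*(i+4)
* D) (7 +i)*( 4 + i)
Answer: D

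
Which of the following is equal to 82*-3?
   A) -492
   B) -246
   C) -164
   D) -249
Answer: B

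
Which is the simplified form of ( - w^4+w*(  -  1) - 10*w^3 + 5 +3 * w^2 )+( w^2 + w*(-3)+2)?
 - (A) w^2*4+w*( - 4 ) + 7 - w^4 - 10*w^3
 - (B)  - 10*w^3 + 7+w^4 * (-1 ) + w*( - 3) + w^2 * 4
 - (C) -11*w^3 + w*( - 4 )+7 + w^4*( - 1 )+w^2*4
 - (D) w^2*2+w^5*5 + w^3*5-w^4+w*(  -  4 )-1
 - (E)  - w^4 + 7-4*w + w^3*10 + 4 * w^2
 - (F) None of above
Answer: A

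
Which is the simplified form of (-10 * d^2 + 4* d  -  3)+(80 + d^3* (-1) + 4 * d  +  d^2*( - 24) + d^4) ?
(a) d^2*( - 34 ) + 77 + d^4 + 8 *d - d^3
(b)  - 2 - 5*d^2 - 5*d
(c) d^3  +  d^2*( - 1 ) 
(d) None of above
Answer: a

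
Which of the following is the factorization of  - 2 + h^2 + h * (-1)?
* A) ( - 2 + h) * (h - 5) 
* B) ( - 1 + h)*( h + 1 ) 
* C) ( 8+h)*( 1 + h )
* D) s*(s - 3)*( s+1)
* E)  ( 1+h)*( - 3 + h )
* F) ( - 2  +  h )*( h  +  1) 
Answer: F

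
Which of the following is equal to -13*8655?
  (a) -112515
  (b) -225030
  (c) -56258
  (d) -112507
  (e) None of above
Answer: a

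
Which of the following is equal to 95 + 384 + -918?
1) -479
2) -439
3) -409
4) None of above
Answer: 2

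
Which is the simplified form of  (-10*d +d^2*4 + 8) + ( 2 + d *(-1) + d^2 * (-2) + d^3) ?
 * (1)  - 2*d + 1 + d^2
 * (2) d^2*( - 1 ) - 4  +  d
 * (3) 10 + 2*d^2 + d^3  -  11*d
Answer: 3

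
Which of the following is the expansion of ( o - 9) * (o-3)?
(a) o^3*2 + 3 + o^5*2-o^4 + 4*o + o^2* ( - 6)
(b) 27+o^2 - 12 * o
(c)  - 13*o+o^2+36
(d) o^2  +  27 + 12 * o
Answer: b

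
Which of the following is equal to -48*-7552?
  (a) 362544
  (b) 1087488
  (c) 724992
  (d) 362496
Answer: d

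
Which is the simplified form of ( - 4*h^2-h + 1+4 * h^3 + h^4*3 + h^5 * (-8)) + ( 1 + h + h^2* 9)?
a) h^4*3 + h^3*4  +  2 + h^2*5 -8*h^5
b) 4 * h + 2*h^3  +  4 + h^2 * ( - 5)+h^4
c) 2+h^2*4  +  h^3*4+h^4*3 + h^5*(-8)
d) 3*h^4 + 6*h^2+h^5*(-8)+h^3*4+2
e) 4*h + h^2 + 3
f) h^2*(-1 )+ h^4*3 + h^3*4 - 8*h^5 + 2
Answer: a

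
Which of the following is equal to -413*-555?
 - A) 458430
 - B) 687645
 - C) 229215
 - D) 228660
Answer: C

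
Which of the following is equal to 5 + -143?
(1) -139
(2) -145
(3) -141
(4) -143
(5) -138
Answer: 5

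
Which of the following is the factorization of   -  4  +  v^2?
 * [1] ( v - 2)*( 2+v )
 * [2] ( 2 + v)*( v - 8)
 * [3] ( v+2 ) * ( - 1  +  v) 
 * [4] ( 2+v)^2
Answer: 1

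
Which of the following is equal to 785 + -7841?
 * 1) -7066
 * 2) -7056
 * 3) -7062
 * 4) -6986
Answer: 2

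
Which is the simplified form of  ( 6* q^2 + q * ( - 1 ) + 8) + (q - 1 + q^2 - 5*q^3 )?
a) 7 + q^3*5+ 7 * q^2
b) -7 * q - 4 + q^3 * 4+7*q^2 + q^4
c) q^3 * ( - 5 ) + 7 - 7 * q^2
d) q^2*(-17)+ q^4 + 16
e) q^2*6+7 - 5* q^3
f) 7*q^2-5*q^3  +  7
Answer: f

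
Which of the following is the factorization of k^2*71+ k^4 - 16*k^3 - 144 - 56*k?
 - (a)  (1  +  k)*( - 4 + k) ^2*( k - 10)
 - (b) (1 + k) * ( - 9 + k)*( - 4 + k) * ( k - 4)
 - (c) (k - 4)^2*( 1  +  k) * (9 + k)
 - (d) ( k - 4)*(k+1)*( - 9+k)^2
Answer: b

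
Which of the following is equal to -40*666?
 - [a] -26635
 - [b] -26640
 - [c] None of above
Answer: b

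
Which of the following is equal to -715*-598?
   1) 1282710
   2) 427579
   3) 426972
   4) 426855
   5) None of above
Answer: 5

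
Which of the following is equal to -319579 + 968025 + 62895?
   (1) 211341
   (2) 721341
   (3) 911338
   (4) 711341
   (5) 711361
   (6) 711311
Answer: 4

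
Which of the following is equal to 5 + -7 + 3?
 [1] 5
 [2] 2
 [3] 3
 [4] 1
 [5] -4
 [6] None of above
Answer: 4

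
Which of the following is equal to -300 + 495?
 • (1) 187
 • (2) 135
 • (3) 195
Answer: 3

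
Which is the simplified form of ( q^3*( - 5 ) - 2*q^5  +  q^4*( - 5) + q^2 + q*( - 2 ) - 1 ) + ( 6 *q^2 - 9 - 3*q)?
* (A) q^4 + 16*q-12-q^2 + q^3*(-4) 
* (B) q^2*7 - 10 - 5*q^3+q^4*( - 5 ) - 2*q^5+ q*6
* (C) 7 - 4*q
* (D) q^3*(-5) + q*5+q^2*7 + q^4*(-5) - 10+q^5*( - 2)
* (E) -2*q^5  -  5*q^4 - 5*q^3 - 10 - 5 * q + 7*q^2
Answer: E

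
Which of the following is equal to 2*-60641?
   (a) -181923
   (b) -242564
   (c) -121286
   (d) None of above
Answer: d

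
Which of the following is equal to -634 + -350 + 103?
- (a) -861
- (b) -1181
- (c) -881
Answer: c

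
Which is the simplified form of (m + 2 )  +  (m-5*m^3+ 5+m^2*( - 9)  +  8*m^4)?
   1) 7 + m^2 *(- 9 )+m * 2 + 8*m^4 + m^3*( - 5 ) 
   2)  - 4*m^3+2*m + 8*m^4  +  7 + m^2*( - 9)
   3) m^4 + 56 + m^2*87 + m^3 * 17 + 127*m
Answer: 1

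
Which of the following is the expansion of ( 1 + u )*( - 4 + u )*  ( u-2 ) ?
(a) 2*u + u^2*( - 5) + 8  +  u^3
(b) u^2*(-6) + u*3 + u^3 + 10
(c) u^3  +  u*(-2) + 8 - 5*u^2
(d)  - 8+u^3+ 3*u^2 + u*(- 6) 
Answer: a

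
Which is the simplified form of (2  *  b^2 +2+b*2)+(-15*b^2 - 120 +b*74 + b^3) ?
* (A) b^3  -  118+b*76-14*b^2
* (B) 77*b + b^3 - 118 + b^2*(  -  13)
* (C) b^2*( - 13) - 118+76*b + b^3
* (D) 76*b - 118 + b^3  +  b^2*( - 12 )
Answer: C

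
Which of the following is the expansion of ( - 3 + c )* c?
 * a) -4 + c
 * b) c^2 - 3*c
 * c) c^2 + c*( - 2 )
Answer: b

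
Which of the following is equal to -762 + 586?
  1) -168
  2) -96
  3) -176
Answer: 3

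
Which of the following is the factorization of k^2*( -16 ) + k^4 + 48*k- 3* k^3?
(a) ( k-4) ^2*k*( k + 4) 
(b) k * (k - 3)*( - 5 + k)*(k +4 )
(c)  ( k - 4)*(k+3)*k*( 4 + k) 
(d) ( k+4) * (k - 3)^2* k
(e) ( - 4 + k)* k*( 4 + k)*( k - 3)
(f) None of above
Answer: e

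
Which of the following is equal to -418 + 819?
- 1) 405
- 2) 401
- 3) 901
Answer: 2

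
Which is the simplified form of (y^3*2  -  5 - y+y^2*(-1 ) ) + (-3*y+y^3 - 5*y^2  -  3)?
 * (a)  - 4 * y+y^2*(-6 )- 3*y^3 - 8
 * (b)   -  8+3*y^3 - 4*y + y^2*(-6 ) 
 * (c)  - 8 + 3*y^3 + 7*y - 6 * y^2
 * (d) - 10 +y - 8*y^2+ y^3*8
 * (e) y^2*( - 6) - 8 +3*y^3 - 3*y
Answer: b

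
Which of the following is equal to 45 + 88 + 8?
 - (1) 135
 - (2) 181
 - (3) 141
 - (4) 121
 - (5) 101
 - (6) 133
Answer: 3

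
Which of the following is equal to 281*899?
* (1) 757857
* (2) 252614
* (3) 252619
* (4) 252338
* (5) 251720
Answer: 3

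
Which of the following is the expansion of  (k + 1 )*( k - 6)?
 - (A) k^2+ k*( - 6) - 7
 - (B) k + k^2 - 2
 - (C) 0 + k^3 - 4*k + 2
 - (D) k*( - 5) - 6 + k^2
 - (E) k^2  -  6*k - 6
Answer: D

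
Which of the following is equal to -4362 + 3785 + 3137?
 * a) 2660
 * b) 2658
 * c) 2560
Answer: c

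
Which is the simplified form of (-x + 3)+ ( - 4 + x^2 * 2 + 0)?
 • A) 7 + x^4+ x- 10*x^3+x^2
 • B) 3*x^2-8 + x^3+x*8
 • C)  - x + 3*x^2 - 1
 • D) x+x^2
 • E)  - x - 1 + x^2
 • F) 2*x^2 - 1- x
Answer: F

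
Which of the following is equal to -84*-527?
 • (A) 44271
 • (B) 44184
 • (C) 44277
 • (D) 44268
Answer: D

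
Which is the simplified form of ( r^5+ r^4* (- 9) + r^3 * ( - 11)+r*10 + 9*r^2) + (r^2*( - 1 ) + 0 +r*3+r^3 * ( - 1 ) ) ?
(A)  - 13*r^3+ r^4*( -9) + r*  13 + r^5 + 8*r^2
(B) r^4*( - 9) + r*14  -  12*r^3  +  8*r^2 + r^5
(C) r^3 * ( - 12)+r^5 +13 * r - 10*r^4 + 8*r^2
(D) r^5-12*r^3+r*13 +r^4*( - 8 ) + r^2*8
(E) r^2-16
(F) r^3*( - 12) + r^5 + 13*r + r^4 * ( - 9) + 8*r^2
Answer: F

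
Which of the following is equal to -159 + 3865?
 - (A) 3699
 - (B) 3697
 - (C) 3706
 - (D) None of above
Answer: C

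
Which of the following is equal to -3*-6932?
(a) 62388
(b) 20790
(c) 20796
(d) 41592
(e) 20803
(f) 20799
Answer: c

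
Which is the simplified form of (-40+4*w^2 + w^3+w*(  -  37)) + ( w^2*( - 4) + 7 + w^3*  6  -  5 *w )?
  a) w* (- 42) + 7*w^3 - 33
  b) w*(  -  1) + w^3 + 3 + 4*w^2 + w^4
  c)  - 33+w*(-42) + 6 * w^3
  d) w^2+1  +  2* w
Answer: a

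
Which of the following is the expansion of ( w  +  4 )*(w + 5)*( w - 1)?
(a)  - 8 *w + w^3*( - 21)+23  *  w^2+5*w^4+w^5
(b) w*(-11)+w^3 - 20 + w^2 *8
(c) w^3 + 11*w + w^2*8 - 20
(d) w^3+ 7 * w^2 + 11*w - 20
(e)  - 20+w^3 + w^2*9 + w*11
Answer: c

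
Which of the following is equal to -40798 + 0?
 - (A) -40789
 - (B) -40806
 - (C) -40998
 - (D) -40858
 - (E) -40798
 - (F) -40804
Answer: E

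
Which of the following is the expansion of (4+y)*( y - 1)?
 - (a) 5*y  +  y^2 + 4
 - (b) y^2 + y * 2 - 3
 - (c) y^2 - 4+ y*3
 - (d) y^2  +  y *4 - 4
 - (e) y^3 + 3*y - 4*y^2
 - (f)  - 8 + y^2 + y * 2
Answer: c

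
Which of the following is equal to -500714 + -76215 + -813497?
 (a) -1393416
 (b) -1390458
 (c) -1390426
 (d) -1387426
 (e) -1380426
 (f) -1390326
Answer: c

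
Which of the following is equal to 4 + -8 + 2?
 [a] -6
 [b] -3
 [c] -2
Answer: c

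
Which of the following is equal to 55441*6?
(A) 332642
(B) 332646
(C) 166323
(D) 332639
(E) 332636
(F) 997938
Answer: B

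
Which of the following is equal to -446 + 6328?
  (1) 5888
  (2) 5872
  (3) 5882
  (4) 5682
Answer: 3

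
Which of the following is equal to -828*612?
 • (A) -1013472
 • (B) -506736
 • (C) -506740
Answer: B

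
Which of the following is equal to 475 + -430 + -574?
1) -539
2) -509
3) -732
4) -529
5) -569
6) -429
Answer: 4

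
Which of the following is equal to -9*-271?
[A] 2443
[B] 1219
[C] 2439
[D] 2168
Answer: C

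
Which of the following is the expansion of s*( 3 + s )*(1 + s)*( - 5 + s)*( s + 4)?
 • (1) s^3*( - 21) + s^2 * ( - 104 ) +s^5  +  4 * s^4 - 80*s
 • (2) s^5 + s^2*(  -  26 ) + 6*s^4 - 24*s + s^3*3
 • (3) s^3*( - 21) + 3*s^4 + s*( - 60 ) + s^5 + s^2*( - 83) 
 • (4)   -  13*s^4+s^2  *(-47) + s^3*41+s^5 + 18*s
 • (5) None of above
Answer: 3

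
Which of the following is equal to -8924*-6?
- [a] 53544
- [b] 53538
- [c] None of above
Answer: a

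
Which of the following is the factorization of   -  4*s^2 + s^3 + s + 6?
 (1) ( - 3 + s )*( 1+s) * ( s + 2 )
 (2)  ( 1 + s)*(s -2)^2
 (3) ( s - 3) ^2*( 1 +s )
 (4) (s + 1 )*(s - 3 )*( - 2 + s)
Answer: 4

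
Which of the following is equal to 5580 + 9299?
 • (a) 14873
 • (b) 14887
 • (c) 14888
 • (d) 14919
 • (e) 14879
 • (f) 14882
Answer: e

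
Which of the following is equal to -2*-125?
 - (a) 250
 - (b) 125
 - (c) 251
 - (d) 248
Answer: a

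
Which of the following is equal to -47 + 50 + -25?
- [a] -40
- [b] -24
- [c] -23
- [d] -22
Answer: d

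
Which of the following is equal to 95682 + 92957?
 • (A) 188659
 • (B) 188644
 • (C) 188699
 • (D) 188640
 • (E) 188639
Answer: E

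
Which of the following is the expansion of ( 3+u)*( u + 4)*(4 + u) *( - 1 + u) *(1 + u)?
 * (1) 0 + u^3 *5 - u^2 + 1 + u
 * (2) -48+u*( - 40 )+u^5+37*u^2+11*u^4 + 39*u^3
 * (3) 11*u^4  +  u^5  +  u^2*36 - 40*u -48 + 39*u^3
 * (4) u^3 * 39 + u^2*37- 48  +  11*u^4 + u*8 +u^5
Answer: 2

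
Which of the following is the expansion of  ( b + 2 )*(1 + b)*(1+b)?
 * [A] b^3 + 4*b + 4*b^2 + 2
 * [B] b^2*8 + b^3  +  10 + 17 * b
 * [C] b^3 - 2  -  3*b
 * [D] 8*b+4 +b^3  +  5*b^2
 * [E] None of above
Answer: E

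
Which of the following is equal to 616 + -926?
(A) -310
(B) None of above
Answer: A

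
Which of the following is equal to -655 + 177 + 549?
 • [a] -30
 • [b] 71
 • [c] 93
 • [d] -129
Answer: b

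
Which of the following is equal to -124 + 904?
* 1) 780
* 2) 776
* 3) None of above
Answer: 1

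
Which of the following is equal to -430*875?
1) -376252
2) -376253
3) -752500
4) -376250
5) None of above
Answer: 4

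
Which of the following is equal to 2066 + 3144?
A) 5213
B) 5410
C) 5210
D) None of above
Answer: C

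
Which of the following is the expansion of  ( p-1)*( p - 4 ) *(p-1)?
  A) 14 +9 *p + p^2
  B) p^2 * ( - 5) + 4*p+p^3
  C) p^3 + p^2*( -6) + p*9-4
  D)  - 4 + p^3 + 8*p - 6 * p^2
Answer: C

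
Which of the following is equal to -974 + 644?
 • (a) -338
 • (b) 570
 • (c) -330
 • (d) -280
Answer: c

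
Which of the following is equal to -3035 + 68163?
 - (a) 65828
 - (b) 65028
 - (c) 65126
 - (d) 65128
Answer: d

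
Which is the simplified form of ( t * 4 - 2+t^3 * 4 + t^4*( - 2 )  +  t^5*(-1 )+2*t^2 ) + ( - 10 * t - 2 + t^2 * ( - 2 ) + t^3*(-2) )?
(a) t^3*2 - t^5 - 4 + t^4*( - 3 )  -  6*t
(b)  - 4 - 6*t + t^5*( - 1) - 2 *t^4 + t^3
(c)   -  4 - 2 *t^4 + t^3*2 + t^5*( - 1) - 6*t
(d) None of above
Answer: c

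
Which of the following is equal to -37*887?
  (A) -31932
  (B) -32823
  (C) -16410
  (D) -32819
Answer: D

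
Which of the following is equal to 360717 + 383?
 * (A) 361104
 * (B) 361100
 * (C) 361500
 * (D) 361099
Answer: B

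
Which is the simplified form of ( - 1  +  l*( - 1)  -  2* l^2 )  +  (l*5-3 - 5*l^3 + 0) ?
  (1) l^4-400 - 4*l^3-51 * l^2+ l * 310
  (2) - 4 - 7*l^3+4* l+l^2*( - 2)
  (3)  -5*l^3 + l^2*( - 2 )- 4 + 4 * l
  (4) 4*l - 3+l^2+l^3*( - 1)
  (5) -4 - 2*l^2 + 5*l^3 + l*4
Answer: 3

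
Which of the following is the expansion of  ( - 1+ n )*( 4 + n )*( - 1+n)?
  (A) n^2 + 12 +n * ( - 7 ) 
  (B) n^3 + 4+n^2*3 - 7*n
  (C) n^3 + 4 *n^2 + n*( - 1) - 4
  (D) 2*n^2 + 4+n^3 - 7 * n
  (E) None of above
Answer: D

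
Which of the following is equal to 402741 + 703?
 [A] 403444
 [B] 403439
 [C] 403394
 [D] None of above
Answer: A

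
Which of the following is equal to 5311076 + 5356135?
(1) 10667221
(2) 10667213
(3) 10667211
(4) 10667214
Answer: 3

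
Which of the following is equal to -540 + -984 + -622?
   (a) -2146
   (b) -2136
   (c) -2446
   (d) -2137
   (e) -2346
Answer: a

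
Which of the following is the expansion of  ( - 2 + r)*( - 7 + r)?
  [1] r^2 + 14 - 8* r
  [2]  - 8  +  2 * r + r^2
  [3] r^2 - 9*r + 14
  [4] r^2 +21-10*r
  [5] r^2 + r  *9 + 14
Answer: 3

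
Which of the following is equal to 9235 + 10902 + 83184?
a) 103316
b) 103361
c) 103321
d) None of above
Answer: c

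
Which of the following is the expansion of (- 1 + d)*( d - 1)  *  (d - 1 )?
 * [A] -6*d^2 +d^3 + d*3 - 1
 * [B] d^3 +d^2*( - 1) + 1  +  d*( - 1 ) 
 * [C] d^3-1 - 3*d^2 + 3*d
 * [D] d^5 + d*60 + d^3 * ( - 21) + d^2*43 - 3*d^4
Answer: C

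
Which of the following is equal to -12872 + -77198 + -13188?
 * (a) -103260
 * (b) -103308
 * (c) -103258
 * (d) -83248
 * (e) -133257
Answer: c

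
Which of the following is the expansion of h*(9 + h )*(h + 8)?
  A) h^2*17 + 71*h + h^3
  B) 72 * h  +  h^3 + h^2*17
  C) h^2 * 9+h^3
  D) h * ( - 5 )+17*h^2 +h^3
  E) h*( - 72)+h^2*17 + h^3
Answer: B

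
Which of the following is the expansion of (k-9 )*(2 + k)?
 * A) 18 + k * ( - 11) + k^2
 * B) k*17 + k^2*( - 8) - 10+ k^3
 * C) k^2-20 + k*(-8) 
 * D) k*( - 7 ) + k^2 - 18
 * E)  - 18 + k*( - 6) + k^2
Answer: D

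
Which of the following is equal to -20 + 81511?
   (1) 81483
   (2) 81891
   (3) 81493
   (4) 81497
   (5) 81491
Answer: 5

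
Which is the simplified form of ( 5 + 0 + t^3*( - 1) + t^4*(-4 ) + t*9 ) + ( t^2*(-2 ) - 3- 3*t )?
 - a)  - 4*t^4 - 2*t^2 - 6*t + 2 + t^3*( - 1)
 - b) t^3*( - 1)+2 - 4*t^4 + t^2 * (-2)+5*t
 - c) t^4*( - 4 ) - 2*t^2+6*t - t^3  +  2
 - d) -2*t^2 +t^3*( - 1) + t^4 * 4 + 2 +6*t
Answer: c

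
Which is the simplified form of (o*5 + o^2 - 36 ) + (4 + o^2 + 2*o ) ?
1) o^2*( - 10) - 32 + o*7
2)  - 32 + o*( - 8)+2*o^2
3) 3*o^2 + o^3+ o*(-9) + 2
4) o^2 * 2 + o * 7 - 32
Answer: 4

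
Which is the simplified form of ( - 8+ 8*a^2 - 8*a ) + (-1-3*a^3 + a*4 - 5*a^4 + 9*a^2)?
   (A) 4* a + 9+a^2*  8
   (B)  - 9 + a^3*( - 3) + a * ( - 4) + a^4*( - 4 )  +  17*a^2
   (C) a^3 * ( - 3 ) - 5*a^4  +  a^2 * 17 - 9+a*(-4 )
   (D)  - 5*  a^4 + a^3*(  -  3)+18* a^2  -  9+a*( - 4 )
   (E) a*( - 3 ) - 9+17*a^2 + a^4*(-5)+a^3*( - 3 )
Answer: C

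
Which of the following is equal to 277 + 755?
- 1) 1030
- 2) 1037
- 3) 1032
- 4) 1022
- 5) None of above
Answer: 3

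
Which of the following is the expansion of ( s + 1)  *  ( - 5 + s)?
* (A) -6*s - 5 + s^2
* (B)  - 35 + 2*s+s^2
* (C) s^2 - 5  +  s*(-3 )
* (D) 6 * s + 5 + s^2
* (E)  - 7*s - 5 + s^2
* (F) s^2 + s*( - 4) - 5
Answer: F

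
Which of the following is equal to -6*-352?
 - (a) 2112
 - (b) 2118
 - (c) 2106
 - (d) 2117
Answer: a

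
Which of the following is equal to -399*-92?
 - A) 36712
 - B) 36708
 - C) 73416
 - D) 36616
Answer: B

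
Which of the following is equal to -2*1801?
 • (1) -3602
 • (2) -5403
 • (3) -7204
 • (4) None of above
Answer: 1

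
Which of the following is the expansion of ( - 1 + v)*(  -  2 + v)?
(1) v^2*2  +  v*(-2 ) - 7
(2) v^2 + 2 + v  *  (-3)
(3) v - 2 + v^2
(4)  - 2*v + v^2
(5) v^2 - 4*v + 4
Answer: 2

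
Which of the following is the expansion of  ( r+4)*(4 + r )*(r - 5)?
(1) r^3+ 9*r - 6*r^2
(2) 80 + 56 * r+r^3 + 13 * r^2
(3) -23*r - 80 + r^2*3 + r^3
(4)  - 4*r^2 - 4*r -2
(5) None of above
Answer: 5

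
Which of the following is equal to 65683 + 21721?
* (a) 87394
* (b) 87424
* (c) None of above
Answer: c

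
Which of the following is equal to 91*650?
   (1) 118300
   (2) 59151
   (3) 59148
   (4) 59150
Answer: 4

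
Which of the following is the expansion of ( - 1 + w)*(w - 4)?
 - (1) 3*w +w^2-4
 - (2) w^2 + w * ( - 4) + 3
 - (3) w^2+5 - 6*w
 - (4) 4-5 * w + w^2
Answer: 4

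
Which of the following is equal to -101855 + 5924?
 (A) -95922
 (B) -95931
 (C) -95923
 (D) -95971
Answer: B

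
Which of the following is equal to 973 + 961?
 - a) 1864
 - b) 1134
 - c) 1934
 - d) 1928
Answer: c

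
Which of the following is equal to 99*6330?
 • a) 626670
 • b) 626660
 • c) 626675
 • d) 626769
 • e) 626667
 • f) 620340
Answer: a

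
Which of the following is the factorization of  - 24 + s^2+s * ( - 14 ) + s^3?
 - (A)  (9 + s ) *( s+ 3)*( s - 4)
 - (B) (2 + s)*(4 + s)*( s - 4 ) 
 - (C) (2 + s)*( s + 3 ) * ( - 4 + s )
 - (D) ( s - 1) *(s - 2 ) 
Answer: C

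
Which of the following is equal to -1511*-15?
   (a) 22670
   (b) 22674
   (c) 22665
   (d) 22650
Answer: c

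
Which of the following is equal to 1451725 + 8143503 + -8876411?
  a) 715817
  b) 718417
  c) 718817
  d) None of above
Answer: c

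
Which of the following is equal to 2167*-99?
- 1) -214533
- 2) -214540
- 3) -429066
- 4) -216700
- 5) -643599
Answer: 1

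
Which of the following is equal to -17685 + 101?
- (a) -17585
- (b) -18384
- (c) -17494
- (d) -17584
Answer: d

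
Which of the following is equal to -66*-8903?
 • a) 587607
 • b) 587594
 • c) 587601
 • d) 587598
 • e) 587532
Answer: d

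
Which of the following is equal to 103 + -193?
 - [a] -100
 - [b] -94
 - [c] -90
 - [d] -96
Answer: c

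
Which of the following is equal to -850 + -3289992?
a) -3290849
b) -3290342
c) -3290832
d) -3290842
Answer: d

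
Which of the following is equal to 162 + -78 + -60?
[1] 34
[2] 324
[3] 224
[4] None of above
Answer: 4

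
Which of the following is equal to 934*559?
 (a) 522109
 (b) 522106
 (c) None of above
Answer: b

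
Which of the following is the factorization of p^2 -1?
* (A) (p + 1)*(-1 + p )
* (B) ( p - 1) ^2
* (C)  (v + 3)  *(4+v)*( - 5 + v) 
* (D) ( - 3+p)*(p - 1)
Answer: A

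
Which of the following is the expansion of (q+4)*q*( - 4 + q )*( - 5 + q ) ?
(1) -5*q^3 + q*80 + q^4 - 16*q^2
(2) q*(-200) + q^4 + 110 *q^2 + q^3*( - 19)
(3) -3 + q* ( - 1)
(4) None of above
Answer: 1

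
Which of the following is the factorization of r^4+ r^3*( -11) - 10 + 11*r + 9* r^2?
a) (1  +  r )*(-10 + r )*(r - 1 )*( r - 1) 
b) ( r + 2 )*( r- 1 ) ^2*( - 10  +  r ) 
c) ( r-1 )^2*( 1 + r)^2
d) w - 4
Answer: a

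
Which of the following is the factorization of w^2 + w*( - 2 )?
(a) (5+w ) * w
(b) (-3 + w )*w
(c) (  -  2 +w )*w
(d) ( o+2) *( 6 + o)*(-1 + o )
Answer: c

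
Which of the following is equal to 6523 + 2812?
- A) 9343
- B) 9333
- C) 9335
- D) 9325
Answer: C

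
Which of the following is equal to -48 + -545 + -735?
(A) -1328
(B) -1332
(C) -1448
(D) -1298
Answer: A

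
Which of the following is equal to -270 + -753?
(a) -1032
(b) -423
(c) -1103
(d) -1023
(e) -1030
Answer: d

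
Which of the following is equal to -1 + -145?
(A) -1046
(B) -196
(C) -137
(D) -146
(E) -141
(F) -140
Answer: D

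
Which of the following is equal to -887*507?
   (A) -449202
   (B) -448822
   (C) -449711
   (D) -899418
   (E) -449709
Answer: E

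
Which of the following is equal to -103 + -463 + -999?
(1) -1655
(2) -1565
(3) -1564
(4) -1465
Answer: 2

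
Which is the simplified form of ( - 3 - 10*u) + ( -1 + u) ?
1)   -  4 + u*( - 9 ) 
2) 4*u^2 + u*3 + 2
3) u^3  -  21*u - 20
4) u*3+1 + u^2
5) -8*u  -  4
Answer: 1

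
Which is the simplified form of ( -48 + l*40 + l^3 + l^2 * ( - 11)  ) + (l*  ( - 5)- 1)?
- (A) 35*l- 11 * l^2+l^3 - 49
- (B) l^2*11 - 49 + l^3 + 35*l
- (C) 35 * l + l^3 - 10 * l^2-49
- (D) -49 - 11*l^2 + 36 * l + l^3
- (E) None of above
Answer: A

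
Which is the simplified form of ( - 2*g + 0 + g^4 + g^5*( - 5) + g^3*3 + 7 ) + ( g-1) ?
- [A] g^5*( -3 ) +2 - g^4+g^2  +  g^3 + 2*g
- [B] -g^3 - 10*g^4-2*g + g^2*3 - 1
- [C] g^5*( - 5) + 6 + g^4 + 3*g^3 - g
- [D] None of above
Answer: C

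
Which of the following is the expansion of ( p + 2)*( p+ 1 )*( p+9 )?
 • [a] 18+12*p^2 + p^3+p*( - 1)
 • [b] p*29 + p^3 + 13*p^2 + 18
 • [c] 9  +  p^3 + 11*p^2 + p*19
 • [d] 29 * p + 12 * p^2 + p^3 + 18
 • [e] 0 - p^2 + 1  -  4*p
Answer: d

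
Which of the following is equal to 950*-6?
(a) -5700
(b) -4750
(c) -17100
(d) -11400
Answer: a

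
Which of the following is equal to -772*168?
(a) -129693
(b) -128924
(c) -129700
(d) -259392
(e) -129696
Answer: e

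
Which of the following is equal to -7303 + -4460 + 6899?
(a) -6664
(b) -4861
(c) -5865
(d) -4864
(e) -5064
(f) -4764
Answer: d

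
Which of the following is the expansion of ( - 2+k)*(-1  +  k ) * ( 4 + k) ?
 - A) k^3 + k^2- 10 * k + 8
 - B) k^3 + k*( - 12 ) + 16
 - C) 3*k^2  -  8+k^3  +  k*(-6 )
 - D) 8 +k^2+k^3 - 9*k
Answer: A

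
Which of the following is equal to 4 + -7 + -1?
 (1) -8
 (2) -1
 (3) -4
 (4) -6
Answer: 3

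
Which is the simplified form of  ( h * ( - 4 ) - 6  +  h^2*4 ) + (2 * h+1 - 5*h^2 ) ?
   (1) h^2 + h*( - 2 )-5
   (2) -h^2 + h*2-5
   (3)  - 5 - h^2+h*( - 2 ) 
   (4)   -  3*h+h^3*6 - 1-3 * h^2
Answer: 3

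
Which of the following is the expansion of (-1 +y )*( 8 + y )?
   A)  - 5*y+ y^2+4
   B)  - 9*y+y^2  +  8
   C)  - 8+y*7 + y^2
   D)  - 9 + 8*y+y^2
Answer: C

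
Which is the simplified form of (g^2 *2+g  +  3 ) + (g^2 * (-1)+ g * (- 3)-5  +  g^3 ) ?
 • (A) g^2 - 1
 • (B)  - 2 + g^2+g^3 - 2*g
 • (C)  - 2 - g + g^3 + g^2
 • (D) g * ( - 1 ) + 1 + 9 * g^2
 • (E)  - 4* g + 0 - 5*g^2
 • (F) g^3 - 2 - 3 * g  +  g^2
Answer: B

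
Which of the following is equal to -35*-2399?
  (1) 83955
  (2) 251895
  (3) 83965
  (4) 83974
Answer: 3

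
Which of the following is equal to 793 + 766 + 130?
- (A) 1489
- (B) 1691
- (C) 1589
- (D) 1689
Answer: D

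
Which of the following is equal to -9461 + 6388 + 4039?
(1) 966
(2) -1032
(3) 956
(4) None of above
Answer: 1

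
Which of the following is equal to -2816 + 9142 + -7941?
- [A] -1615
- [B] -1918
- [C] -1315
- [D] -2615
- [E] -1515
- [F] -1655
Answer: A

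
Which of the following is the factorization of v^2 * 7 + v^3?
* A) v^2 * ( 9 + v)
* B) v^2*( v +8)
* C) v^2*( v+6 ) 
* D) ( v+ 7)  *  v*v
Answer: D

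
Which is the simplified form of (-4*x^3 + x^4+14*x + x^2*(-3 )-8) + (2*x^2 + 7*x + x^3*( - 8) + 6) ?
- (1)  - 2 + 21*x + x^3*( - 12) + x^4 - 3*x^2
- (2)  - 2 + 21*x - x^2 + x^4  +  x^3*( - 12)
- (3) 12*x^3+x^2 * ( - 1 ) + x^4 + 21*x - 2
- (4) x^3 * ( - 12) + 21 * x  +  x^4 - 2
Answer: 2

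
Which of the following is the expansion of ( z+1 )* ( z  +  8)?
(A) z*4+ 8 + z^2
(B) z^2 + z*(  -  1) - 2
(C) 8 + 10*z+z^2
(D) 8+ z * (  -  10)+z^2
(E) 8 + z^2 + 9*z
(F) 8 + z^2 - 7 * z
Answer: E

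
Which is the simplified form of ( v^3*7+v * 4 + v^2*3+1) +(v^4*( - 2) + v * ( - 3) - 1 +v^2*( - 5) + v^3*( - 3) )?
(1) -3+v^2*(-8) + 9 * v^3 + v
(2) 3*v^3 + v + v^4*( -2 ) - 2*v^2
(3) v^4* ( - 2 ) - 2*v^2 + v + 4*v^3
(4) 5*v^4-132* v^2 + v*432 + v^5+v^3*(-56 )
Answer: 3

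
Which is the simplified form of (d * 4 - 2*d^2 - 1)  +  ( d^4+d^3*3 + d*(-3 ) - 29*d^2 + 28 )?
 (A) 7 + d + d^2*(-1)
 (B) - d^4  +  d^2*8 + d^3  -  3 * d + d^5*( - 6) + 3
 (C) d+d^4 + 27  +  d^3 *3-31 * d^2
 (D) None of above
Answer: C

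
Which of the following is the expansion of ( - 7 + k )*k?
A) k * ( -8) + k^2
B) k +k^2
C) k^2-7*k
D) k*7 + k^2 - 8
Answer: C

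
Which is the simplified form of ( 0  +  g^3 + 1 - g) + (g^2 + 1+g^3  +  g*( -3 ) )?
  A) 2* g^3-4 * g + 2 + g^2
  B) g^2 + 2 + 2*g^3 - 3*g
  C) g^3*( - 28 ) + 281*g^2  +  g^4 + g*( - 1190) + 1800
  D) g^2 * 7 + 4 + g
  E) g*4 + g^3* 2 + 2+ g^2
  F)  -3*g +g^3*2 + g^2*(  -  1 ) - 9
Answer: A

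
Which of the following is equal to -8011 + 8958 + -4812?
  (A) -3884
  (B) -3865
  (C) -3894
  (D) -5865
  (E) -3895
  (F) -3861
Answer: B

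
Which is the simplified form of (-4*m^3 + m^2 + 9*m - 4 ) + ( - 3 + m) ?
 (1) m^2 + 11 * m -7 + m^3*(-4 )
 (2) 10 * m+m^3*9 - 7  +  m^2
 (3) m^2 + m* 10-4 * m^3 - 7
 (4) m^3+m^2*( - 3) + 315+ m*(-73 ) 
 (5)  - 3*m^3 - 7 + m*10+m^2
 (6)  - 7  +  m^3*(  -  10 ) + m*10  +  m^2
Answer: 3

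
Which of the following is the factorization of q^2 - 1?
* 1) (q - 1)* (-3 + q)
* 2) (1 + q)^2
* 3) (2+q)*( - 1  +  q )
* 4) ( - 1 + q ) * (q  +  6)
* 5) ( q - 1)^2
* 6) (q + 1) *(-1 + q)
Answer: 6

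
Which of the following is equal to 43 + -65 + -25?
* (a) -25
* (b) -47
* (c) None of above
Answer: b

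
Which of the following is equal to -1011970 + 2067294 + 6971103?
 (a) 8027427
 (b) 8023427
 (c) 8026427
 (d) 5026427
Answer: c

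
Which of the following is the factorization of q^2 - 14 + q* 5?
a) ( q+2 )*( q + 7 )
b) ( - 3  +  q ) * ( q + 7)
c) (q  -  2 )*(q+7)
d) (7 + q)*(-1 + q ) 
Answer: c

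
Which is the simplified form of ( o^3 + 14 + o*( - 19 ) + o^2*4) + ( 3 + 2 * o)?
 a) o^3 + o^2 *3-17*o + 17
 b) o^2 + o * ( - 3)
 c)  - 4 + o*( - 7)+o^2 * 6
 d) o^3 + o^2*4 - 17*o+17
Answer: d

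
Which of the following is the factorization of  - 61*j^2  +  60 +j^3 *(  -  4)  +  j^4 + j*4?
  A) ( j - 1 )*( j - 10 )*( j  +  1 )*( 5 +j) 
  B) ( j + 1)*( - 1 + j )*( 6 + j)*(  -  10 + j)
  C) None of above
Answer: B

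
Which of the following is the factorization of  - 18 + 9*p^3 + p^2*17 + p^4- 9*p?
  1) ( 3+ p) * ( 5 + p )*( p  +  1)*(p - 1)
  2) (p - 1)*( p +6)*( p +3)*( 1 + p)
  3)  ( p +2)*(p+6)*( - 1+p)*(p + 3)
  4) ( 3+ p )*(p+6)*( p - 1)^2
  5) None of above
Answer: 2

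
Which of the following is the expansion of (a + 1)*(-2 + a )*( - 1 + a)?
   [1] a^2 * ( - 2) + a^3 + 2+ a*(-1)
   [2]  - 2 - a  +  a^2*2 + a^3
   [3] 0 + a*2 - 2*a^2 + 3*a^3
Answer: 1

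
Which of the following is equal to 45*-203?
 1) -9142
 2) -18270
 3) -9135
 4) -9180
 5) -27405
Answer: 3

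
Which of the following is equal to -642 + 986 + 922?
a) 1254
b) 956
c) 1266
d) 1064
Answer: c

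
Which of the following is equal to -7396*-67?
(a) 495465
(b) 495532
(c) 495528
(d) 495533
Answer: b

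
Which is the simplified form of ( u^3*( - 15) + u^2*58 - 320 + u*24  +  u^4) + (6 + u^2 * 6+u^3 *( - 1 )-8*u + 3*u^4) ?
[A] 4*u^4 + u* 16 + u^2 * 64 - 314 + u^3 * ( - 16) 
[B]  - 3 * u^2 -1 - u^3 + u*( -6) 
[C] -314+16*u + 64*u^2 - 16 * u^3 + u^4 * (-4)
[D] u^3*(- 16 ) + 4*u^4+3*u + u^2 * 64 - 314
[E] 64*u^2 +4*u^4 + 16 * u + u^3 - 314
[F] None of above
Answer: A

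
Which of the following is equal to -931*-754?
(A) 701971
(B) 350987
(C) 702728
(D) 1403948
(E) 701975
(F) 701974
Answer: F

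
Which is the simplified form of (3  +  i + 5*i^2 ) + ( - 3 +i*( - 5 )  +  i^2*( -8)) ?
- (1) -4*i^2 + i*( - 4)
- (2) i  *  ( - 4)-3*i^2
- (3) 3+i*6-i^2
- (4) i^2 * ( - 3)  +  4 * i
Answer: 2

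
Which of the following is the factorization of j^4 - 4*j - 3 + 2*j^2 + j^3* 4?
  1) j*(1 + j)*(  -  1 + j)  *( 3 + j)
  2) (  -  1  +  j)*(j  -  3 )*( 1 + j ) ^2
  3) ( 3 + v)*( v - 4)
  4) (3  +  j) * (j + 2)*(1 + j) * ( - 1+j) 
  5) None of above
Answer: 5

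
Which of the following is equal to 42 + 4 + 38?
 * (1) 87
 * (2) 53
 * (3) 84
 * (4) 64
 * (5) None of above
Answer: 3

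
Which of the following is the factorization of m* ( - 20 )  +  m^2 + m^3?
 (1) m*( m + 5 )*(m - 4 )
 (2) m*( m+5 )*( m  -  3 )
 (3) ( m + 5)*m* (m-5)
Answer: 1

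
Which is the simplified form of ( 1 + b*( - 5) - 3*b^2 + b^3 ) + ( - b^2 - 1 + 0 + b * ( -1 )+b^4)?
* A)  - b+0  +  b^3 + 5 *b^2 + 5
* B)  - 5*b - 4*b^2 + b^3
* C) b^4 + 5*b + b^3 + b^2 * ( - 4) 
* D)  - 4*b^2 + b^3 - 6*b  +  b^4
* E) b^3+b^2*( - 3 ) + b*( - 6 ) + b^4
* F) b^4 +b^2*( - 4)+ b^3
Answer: D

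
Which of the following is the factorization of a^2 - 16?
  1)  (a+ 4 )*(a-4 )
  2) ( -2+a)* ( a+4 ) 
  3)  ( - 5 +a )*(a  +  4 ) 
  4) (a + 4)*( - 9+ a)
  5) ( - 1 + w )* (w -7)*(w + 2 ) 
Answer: 1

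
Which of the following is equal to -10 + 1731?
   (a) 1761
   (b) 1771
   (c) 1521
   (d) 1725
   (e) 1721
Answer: e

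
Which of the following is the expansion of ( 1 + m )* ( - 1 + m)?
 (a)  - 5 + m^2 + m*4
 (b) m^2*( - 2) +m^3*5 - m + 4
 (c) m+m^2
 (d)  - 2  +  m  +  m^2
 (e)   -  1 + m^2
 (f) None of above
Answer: e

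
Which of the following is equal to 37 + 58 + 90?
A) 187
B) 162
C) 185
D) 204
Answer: C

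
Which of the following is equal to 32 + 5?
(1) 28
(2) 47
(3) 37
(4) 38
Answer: 3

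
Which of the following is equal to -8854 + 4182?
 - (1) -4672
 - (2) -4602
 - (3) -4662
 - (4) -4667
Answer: 1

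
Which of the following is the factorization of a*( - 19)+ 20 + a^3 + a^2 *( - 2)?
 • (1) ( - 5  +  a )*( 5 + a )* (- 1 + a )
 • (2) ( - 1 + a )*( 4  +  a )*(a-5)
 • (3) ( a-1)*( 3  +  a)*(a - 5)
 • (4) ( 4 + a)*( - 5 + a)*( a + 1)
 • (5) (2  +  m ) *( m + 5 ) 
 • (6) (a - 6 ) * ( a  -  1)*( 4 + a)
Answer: 2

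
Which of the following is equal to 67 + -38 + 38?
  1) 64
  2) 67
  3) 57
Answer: 2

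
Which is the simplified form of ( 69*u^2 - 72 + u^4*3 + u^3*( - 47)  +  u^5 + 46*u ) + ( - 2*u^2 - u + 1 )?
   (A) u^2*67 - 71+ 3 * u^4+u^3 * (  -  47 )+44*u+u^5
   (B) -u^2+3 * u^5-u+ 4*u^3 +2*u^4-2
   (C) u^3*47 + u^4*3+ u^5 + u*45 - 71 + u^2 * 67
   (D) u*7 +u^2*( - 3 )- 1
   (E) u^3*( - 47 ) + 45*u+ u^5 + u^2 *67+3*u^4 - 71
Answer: E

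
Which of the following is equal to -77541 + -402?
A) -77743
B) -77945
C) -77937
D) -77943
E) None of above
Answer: D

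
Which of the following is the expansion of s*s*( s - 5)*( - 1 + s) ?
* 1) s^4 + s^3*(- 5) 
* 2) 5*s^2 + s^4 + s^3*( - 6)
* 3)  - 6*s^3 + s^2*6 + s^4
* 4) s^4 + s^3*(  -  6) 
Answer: 2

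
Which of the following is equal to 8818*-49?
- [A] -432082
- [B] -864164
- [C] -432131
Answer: A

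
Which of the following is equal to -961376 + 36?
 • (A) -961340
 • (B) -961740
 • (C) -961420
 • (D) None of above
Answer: A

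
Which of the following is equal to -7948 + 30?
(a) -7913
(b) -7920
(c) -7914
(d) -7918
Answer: d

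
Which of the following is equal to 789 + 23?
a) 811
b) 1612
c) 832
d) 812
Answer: d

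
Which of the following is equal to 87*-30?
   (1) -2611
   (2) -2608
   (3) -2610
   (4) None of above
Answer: 3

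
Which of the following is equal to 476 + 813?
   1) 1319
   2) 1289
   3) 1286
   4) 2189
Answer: 2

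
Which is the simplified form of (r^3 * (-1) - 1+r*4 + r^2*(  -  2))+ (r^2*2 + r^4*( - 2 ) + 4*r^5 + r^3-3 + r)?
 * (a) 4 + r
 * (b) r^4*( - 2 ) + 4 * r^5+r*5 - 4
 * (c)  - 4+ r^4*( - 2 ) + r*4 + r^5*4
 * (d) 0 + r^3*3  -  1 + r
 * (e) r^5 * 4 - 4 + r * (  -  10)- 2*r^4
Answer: b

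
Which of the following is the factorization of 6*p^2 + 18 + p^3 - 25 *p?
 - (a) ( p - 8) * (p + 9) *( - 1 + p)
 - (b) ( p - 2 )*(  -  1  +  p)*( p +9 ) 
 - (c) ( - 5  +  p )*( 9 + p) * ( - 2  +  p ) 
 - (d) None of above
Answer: b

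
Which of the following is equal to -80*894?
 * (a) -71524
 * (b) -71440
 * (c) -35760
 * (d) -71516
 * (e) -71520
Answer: e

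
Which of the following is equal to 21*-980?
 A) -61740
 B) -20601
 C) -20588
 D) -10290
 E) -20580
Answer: E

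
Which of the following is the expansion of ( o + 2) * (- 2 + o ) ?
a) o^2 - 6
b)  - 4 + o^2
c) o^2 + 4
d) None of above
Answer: b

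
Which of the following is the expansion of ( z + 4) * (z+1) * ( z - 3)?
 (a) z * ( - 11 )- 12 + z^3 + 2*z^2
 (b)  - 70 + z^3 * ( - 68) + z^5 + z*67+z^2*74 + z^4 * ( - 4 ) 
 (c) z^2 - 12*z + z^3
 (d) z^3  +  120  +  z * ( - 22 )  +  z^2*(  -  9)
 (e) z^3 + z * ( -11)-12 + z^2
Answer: a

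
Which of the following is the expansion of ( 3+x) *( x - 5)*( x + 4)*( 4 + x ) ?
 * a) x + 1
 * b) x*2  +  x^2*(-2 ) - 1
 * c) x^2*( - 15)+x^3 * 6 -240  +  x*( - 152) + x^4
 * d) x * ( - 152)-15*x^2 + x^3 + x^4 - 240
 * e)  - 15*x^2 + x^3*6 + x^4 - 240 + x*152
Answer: c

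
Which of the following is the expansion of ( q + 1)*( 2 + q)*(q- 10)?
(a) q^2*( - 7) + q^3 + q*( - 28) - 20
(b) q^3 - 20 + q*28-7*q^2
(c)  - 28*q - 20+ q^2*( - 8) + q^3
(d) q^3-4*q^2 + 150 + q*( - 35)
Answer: a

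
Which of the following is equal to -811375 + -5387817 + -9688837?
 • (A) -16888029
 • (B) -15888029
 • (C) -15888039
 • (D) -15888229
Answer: B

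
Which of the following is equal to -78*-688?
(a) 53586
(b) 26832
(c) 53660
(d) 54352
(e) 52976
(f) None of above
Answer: f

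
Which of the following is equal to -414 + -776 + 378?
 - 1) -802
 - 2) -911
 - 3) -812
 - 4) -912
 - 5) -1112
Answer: 3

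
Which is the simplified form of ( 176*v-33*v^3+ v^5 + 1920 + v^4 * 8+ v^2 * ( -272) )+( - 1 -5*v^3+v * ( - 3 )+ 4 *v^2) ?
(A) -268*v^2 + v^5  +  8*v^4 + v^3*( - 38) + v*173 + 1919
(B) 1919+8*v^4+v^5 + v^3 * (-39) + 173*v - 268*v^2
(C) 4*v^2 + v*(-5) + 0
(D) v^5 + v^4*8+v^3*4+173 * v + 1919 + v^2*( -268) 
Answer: A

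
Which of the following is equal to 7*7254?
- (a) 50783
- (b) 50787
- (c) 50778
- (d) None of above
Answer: c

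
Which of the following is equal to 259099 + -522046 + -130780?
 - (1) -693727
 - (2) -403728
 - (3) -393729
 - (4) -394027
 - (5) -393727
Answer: 5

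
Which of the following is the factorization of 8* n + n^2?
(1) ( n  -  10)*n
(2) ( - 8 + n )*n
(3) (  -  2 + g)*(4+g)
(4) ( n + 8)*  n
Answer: 4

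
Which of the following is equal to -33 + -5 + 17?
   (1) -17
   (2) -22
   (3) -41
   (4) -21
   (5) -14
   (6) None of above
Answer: 4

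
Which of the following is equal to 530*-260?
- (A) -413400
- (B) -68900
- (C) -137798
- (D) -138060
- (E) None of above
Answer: E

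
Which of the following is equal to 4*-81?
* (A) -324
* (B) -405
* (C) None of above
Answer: A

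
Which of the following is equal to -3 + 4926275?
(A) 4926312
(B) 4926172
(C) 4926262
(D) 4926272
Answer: D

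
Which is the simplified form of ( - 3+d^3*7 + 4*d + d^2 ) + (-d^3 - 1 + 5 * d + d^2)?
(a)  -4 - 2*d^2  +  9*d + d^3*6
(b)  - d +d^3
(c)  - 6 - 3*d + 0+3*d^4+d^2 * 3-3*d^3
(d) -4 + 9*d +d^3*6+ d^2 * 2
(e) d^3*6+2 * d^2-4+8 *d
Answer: d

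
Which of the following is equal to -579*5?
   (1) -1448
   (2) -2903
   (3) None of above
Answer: 3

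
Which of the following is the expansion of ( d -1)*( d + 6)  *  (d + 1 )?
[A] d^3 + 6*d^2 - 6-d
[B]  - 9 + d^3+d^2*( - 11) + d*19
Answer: A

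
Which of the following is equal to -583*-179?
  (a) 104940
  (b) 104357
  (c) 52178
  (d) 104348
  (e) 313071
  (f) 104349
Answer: b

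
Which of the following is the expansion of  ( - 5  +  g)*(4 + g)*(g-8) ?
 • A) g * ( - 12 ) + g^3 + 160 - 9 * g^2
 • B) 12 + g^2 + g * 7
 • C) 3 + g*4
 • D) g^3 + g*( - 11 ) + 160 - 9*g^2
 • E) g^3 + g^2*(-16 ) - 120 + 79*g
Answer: A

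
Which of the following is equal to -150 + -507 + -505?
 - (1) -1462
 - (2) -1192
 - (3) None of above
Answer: 3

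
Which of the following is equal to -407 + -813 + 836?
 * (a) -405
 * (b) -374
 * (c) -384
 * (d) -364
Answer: c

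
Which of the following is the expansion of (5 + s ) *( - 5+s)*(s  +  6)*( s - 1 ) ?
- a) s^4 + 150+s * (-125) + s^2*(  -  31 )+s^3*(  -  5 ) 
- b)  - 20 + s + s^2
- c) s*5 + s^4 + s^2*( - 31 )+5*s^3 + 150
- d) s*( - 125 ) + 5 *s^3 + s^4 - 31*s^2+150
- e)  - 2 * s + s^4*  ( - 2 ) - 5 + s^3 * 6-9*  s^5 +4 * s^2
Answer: d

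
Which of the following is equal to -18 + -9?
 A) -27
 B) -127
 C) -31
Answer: A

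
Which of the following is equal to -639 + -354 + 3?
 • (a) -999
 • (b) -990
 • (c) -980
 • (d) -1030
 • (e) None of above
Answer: b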